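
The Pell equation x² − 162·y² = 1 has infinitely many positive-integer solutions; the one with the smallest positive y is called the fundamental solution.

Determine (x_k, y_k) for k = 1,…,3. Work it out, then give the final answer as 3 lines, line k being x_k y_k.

19601 1540
768398401 60371080
30122754096401 2366667076620

[12; 1,2,1,2,12,2,1,2,1,24] for √162; ℓ=10 ⇒ convergent index 9
a_0=12:  p_0=12·1+0=12,  q_0=12·0+1=1
…
a_4=2:  p_4=2·51+38=140,  q_4=2·4+3=11
a_5=12:  p_5=12·140+51=1731,  q_5=12·11+4=136
…
a_8=2:  p_8=2·5333+3602=14268,  q_8=2·419+283=1121
a_9=1:  p_9=1·14268+5333=19601,  q_9=1·1121+419=1540
fundamental: x₁=19601, y₁=1540  (since 384199201 − 162·2371600 = 1)
(x_2, y_2) = (19601·19601 + 162·1540·1540, 19601·1540 + 1540·19601) = (768398401, 60371080)
(x_3, y_3) = (19601·768398401 + 162·1540·60371080, 19601·60371080 + 1540·768398401) = (30122754096401, 2366667076620)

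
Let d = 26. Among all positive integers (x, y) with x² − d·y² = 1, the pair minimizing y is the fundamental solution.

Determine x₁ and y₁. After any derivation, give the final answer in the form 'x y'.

51 10

√26 = [5; 10, …], period ℓ=1 (odd) → k=1
a_0=5:  p_0=5·1+0=5,  q_0=5·0+1=1
a_1=10:  p_1=10·5+1=51,  q_1=10·1+0=10
→ (51, 10).  Check: 51²=2601, 26·10²=2600, difference 1.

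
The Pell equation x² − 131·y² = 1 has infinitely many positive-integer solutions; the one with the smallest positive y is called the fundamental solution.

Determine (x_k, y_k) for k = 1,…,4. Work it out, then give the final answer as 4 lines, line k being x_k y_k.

√131 → a₀=11, period (2,4,11,4,2,22); ℓ=6 even so k=5
a_0=11:  p_0=11·1+0=11,  q_0=11·0+1=1
a_1=2:  p_1=2·11+1=23,  q_1=2·1+0=2
…
a_4=4:  p_4=4·1156+103=4727,  q_4=4·101+9=413
a_5=2:  p_5=2·4727+1156=10610,  q_5=2·413+101=927
fundamental: x₁=10610, y₁=927  (since 112572100 − 131·859329 = 1)
k=2:  x_2 = 10610·10610+131·927·927 = 225144199,  y_2 = 10610·927+927·10610 = 19670940
k=3:  x_3 = 10610·225144199+131·927·19670940 = 4777559892170,  y_3 = 10610·19670940+927·225144199 = 417417345873
k=4:  x_4 = 10610·4777559892170+131·927·417417345873 = 101379820686703201,  y_4 = 10610·417417345873+927·4777559892170 = 8857596059754120

10610 927
225144199 19670940
4777559892170 417417345873
101379820686703201 8857596059754120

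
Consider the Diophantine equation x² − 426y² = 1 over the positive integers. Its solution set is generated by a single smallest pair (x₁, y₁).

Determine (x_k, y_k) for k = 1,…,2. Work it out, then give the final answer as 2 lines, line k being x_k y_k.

88751 4300
15753480001 763258600

[20; 1,1,1,3,2,6,2,3,1,1,1,40] for √426; ℓ=12 ⇒ convergent index 11
a_0=20:  p_0=20·1+0=20,  q_0=20·0+1=1
…
a_2=1:  p_2=1·21+20=41,  q_2=1·1+1=2
…
a_8=3:  p_8=3·7162+3323=24809,  q_8=3·347+161=1202
…
a_10=1:  p_10=1·31971+24809=56780,  q_10=1·1549+1202=2751
a_11=1:  p_11=1·56780+31971=88751,  q_11=1·2751+1549=4300
(x₁, y₁) = (88751, 4300);  88751² − 426·4300² = 1 ✓
(88751+4300√426)^2 = 15753480001 + 763258600√426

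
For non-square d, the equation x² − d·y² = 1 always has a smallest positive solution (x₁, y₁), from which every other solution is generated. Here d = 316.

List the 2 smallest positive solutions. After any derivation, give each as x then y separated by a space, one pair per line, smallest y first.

[17; 1,3,2,8,2,3,1,34] for √316; ℓ=8 ⇒ convergent index 7
step 0: (17, 1)  from 17·(1,0) + (0,1)
step 1: (18, 1)  from 1·(17,1) + (1,0)
step 2: (71, 4)  from 3·(18,1) + (17,1)
step 3: (160, 9)  from 2·(71,4) + (18,1)
step 4: (1351, 76)  from 8·(160,9) + (71,4)
step 5: (2862, 161)  from 2·(1351,76) + (160,9)
step 6: (9937, 559)  from 3·(2862,161) + (1351,76)
step 7: (12799, 720)  from 1·(9937,559) + (2862,161)
(x₁, y₁) = (12799, 720);  12799² − 316·720² = 1 ✓
(x_2, y_2) = (12799·12799 + 316·720·720, 12799·720 + 720·12799) = (327628801, 18430560)

12799 720
327628801 18430560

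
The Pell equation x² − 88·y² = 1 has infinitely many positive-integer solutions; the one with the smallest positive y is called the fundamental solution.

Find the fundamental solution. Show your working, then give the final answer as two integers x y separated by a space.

197 21

d=88: √d = [9; 2,1,1,1,2,18] (ℓ=6, even), read p_5/q_5
i=0: a=9 ⇒ p=9, q=1
i=1: a=2 ⇒ p=19, q=2
i=2: a=1 ⇒ p=28, q=3
i=3: a=1 ⇒ p=47, q=5
i=4: a=1 ⇒ p=75, q=8
i=5: a=2 ⇒ p=197, q=21
→ (197, 21).  Check: 197²=38809, 88·21²=38808, difference 1.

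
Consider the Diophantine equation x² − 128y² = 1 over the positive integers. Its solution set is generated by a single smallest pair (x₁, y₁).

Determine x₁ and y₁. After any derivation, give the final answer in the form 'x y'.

d=128: √d = [11; 3,5,3,22] (ℓ=4, even), read p_3/q_3
step 0: (11, 1)  from 11·(1,0) + (0,1)
…
step 2: (181, 16)  from 5·(34,3) + (11,1)
step 3: (577, 51)  from 3·(181,16) + (34,3)
→ (577, 51).  Check: 577²=332929, 128·51²=332928, difference 1.

577 51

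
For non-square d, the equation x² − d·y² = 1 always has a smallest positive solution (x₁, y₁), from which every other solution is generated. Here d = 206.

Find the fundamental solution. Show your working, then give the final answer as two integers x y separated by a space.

√206 = [14; 2,1,5,14,5,1,2,28, …], period ℓ=8 (even) → k=7
step 0: (14, 1)  from 14·(1,0) + (0,1)
step 1: (29, 2)  from 2·(14,1) + (1,0)
…
step 5: (17539, 1222)  from 5·(3459,241) + (244,17)
step 6: (20998, 1463)  from 1·(17539,1222) + (3459,241)
step 7: (59535, 4148)  from 2·(20998,1463) + (17539,1222)
(x₁, y₁) = (59535, 4148);  59535² − 206·4148² = 1 ✓

59535 4148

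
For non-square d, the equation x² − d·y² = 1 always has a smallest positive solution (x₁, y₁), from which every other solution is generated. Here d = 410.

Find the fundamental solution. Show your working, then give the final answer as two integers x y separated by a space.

√410 = [20; 4,40, …], period ℓ=2 (even) → k=1
a_0=20:  p_0=20·1+0=20,  q_0=20·0+1=1
a_1=4:  p_1=4·20+1=81,  q_1=4·1+0=4
→ (81, 4).  Check: 81²=6561, 410·4²=6560, difference 1.

81 4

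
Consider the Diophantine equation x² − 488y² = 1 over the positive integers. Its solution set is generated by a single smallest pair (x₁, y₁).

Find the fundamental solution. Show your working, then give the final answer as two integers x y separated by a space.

[22; 11,44] for √488; ℓ=2 ⇒ convergent index 1
a_0=22:  p_0=22·1+0=22,  q_0=22·0+1=1
a_1=11:  p_1=11·22+1=243,  q_1=11·1+0=11
→ (243, 11).  Check: 243²=59049, 488·11²=59048, difference 1.

243 11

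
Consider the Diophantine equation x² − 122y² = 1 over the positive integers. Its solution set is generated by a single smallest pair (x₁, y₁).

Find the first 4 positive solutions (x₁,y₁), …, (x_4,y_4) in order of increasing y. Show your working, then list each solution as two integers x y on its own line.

d=122: √d = [11; 22] (ℓ=1, odd), read p_1/q_1
k=0  a_k=11  p_k/q_k = 11/1
k=1  a_k=22  p_k/q_k = 243/22
(x₁, y₁) = (243, 22);  243² − 122·22² = 1 ✓
(243+22√122)^2 = 118097 + 10692√122
(243+22√122)^3 = 57394899 + 5196290√122
(243+22√122)^4 = 27893802817 + 2525386248√122

243 22
118097 10692
57394899 5196290
27893802817 2525386248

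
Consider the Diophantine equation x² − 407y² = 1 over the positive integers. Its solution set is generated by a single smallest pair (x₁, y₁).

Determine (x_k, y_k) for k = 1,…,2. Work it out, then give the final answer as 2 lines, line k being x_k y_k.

2663 132
14183137 703032

√407 = [20; 5,1,2,1,5,40, …], period ℓ=6 (even) → k=5
i=0: a=20 ⇒ p=20, q=1
…
i=4: a=1 ⇒ p=464, q=23
i=5: a=5 ⇒ p=2663, q=132
→ (2663, 132).  Check: 2663²=7091569, 407·132²=7091568, difference 1.
(2663+132√407)^2 = 14183137 + 703032√407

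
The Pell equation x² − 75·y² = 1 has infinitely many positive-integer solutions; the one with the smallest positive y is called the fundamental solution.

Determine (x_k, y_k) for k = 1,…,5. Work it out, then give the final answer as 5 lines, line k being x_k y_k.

√75 = [8; 1,1,1,16, …], period ℓ=4 (even) → k=3
step 0: (8, 1)  from 8·(1,0) + (0,1)
step 1: (9, 1)  from 1·(8,1) + (1,0)
step 2: (17, 2)  from 1·(9,1) + (8,1)
step 3: (26, 3)  from 1·(17,2) + (9,1)
(x₁, y₁) = (26, 3);  26² − 75·3² = 1 ✓
(x_2, y_2) = (26·26 + 75·3·3, 26·3 + 3·26) = (1351, 156)
(x_3, y_3) = (26·1351 + 75·3·156, 26·156 + 3·1351) = (70226, 8109)
(x_4, y_4) = (26·70226 + 75·3·8109, 26·8109 + 3·70226) = (3650401, 421512)
(x_5, y_5) = (26·3650401 + 75·3·421512, 26·421512 + 3·3650401) = (189750626, 21910515)

26 3
1351 156
70226 8109
3650401 421512
189750626 21910515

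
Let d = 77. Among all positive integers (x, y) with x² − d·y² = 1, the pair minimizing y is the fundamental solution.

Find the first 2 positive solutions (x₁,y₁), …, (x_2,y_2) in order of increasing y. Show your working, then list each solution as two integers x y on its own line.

√77 → a₀=8, period (1,3,2,3,1,16); ℓ=6 even so k=5
i=0: a=8 ⇒ p=8, q=1
i=1: a=1 ⇒ p=9, q=1
i=2: a=3 ⇒ p=35, q=4
i=3: a=2 ⇒ p=79, q=9
i=4: a=3 ⇒ p=272, q=31
i=5: a=1 ⇒ p=351, q=40
fundamental: x₁=351, y₁=40  (since 123201 − 77·1600 = 1)
(x_2, y_2) = (351·351 + 77·40·40, 351·40 + 40·351) = (246401, 28080)

351 40
246401 28080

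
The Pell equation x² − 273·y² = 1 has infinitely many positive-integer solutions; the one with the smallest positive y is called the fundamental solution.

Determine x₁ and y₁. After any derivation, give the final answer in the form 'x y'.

727 44

√273 = [16; 1,1,10,1,1,32, …], period ℓ=6 (even) → k=5
a_0=16:  p_0=16·1+0=16,  q_0=16·0+1=1
a_1=1:  p_1=1·16+1=17,  q_1=1·1+0=1
a_2=1:  p_2=1·17+16=33,  q_2=1·1+1=2
a_3=10:  p_3=10·33+17=347,  q_3=10·2+1=21
a_4=1:  p_4=1·347+33=380,  q_4=1·21+2=23
a_5=1:  p_5=1·380+347=727,  q_5=1·23+21=44
(x₁, y₁) = (727, 44);  727² − 273·44² = 1 ✓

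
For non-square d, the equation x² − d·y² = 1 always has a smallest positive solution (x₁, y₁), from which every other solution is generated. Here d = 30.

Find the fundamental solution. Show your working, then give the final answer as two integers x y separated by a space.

[5; 2,10] for √30; ℓ=2 ⇒ convergent index 1
k=0  a_k=5  p_k/q_k = 5/1
k=1  a_k=2  p_k/q_k = 11/2
fundamental: x₁=11, y₁=2  (since 121 − 30·4 = 1)

11 2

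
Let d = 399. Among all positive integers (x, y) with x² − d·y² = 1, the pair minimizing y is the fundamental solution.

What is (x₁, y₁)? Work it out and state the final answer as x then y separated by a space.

20 1

d=399: √d = [19; 1,38] (ℓ=2, even), read p_1/q_1
a_0=19:  p_0=19·1+0=19,  q_0=19·0+1=1
a_1=1:  p_1=1·19+1=20,  q_1=1·1+0=1
(x₁, y₁) = (20, 1);  20² − 399·1² = 1 ✓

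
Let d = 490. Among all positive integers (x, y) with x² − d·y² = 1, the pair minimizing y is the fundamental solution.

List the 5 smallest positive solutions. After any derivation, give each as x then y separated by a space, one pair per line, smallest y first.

1039681 46968
2161873163521 97663474416
4495316905044313921 203077717488555624
9347391150304592810234881 422272088792340335957472
19436609957075163398170578312001 878056535095215307939712337240

d=490: √d = [22; 7,2,1,4,4,4,1,2,7,44] (ℓ=10, even), read p_9/q_9
a_0=22:  p_0=22·1+0=22,  q_0=22·0+1=1
…
a_3=1:  p_3=1·332+155=487,  q_3=1·15+7=22
…
a_8=2:  p_8=2·50315+40708=141338,  q_8=2·2273+1839=6385
a_9=7:  p_9=7·141338+50315=1039681,  q_9=7·6385+2273=46968
fundamental: x₁=1039681, y₁=46968  (since 1080936581761 − 490·2205993024 = 1)
(x_2, y_2) = (1039681·1039681 + 490·46968·46968, 1039681·46968 + 46968·1039681) = (2161873163521, 97663474416)
(x_3, y_3) = (1039681·2161873163521 + 490·46968·97663474416, 1039681·97663474416 + 46968·2161873163521) = (4495316905044313921, 203077717488555624)
(x_4, y_4) = (1039681·4495316905044313921 + 490·46968·203077717488555624, 1039681·203077717488555624 + 46968·4495316905044313921) = (9347391150304592810234881, 422272088792340335957472)
(x_5, y_5) = (1039681·9347391150304592810234881 + 490·46968·422272088792340335957472, 1039681·422272088792340335957472 + 46968·9347391150304592810234881) = (19436609957075163398170578312001, 878056535095215307939712337240)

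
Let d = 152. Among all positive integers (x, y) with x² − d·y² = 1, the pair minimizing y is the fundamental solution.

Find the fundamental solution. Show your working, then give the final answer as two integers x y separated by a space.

d=152: √d = [12; 3,24] (ℓ=2, even), read p_1/q_1
i=0: a=12 ⇒ p=12, q=1
i=1: a=3 ⇒ p=37, q=3
(x₁, y₁) = (37, 3);  37² − 152·3² = 1 ✓

37 3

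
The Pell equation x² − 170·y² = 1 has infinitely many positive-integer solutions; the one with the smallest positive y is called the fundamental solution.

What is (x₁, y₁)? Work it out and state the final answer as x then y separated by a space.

339 26

[13; 26] for √170; ℓ=1 ⇒ convergent index 1
k=0  a_k=13  p_k/q_k = 13/1
k=1  a_k=26  p_k/q_k = 339/26
fundamental: x₁=339, y₁=26  (since 114921 − 170·676 = 1)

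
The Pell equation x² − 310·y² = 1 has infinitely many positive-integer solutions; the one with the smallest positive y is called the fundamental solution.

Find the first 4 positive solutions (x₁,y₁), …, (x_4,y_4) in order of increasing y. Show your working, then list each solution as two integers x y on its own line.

848719 48204
1440647881921 81823301352
2445410459391369679 138889981000287972
4150932639366927117300481 235757131569084991314384

d=310: √d = [17; 1,1,1,1,5,…,1,1,34] (ℓ=16, even), read p_15/q_15
step 0: (17, 1)  from 17·(1,0) + (0,1)
step 1: (18, 1)  from 1·(17,1) + (1,0)
step 2: (35, 2)  from 1·(18,1) + (17,1)
step 3: (53, 3)  from 1·(35,2) + (18,1)
step 4: (88, 5)  from 1·(53,3) + (35,2)
…
step 7: (2060, 117)  from 1·(1567,89) + (493,28)
…
step 9: (7747, 440)  from 1·(5687,323) + (2060,117)
step 10: (28928, 1643)  from 3·(7747,440) + (5687,323)
…
step 14: (515017, 29251)  from 1·(333702,18953) + (181315,10298)
step 15: (848719, 48204)  from 1·(515017,29251) + (333702,18953)
→ (848719, 48204).  Check: 848719²=720323940961, 310·48204²=720323940960, difference 1.
n=2: (848719,48204)∘(848719,48204) = (848719·848719+310·48204·48204, 848719·48204+48204·848719) = (1440647881921,81823301352)
n=3: (1440647881921,81823301352)∘(848719,48204) = (848719·1440647881921+310·48204·81823301352, 848719·81823301352+48204·1440647881921) = (2445410459391369679,138889981000287972)
n=4: (2445410459391369679,138889981000287972)∘(848719,48204) = (848719·2445410459391369679+310·48204·138889981000287972, 848719·138889981000287972+48204·2445410459391369679) = (4150932639366927117300481,235757131569084991314384)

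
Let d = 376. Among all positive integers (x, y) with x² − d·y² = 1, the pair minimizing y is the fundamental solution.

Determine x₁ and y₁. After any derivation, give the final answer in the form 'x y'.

[19; 2,1,1,3,1,…,1,2,38] for √376; ℓ=16 ⇒ convergent index 15
i=0: a=19 ⇒ p=19, q=1
…
i=3: a=1 ⇒ p=97, q=5
i=4: a=3 ⇒ p=349, q=18
i=5: a=1 ⇒ p=446, q=23
i=6: a=2 ⇒ p=1241, q=64
i=7: a=2 ⇒ p=2928, q=151
…
i=10: a=2 ⇒ p=70621, q=3642
i=11: a=1 ⇒ p=99455, q=5129
i=12: a=3 ⇒ p=368986, q=19029
i=13: a=1 ⇒ p=468441, q=24158
i=14: a=1 ⇒ p=837427, q=43187
i=15: a=2 ⇒ p=2143295, q=110532
(x₁, y₁) = (2143295, 110532);  2143295² − 376·110532² = 1 ✓

2143295 110532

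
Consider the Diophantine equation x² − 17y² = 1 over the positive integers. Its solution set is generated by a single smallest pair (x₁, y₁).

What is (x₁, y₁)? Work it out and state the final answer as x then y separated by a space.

√17 = [4; 8, …], period ℓ=1 (odd) → k=1
step 0: (4, 1)  from 4·(1,0) + (0,1)
step 1: (33, 8)  from 8·(4,1) + (1,0)
→ (33, 8).  Check: 33²=1089, 17·8²=1088, difference 1.

33 8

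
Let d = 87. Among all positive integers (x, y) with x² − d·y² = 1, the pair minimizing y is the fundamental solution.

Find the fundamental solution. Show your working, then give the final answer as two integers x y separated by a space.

[9; 3,18] for √87; ℓ=2 ⇒ convergent index 1
step 0: (9, 1)  from 9·(1,0) + (0,1)
step 1: (28, 3)  from 3·(9,1) + (1,0)
→ (28, 3).  Check: 28²=784, 87·3²=783, difference 1.

28 3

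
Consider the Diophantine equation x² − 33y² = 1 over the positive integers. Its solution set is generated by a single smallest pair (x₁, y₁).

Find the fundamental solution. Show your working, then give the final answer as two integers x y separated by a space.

23 4

√33 = [5; 1,2,1,10, …], period ℓ=4 (even) → k=3
a_0=5:  p_0=5·1+0=5,  q_0=5·0+1=1
a_1=1:  p_1=1·5+1=6,  q_1=1·1+0=1
a_2=2:  p_2=2·6+5=17,  q_2=2·1+1=3
a_3=1:  p_3=1·17+6=23,  q_3=1·3+1=4
→ (23, 4).  Check: 23²=529, 33·4²=528, difference 1.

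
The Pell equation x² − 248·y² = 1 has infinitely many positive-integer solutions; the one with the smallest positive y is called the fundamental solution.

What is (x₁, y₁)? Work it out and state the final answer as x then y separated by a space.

√248 = [15; 1,2,1,30, …], period ℓ=4 (even) → k=3
k=0  a_k=15  p_k/q_k = 15/1
k=1  a_k=1  p_k/q_k = 16/1
k=2  a_k=2  p_k/q_k = 47/3
k=3  a_k=1  p_k/q_k = 63/4
fundamental: x₁=63, y₁=4  (since 3969 − 248·16 = 1)

63 4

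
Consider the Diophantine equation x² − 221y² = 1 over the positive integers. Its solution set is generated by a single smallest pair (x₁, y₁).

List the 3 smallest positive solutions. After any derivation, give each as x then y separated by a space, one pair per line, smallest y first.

1665 112
5544449 372960
18463013505 1241956688

d=221: √d = [14; 1,6,2,6,1,28] (ℓ=6, even), read p_5/q_5
a_0=14:  p_0=14·1+0=14,  q_0=14·0+1=1
a_1=1:  p_1=1·14+1=15,  q_1=1·1+0=1
a_2=6:  p_2=6·15+14=104,  q_2=6·1+1=7
…
a_4=6:  p_4=6·223+104=1442,  q_4=6·15+7=97
a_5=1:  p_5=1·1442+223=1665,  q_5=1·97+15=112
fundamental: x₁=1665, y₁=112  (since 2772225 − 221·12544 = 1)
n=2: (1665,112)∘(1665,112) = (1665·1665+221·112·112, 1665·112+112·1665) = (5544449,372960)
n=3: (5544449,372960)∘(1665,112) = (1665·5544449+221·112·372960, 1665·372960+112·5544449) = (18463013505,1241956688)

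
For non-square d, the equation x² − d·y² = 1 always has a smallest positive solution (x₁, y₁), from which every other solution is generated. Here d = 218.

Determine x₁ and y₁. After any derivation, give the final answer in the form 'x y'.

126003 8534

[14; 1,3,3,1,28] for √218; ℓ=5 ⇒ convergent index 9
step 0: (14, 1)  from 14·(1,0) + (0,1)
step 1: (15, 1)  from 1·(14,1) + (1,0)
…
step 5: (7220, 489)  from 28·(251,17) + (192,13)
step 6: (7471, 506)  from 1·(7220,489) + (251,17)
step 7: (29633, 2007)  from 3·(7471,506) + (7220,489)
step 8: (96370, 6527)  from 3·(29633,2007) + (7471,506)
step 9: (126003, 8534)  from 1·(96370,6527) + (29633,2007)
→ (126003, 8534).  Check: 126003²=15876756009, 218·8534²=15876756008, difference 1.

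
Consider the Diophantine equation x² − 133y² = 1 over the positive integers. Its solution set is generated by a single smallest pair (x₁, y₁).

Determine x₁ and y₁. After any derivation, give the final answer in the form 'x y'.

√133 = [11; 1,1,7,5,1,…,1,1,22, …], period ℓ=16 (even) → k=15
a_0=11:  p_0=11·1+0=11,  q_0=11·0+1=1
…
a_2=1:  p_2=1·12+11=23,  q_2=1·1+1=2
…
a_5=1:  p_5=1·888+173=1061,  q_5=1·77+15=92
a_6=1:  p_6=1·1061+888=1949,  q_6=1·92+77=169
a_7=1:  p_7=1·1949+1061=3010,  q_7=1·169+92=261
…
a_14=1:  p_14=1·1210008+168583=1378591,  q_14=1·104921+14618=119539
a_15=1:  p_15=1·1378591+1210008=2588599,  q_15=1·119539+104921=224460
→ (2588599, 224460).  Check: 2588599²=6700844782801, 133·224460²=6700844782800, difference 1.

2588599 224460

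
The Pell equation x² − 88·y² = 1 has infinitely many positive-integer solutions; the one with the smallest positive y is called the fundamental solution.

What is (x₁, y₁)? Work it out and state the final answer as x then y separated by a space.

d=88: √d = [9; 2,1,1,1,2,18] (ℓ=6, even), read p_5/q_5
step 0: (9, 1)  from 9·(1,0) + (0,1)
…
step 4: (75, 8)  from 1·(47,5) + (28,3)
step 5: (197, 21)  from 2·(75,8) + (47,5)
(x₁, y₁) = (197, 21);  197² − 88·21² = 1 ✓

197 21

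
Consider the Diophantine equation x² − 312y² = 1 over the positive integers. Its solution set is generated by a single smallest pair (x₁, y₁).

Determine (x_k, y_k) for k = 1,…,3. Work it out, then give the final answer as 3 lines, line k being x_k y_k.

53 3
5617 318
595349 33705

√312 = [17; 1,1,1,34, …], period ℓ=4 (even) → k=3
a_0=17:  p_0=17·1+0=17,  q_0=17·0+1=1
a_1=1:  p_1=1·17+1=18,  q_1=1·1+0=1
a_2=1:  p_2=1·18+17=35,  q_2=1·1+1=2
a_3=1:  p_3=1·35+18=53,  q_3=1·2+1=3
fundamental: x₁=53, y₁=3  (since 2809 − 312·9 = 1)
n=2: (53,3)∘(53,3) = (53·53+312·3·3, 53·3+3·53) = (5617,318)
n=3: (5617,318)∘(53,3) = (53·5617+312·3·318, 53·318+3·5617) = (595349,33705)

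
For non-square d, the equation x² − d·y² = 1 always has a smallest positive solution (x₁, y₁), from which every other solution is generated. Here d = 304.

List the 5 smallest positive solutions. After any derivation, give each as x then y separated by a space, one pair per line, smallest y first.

57799 3315
6681448801 383207370
772362118440199 44298005553945
89283516160768675201 5120760845641726740
10320995900380175197444999 591949712190194322136575

[17; 2,3,2,1,1,1,1,1,2,3,2,34] for √304; ℓ=12 ⇒ convergent index 11
k=0  a_k=17  p_k/q_k = 17/1
…
k=3  a_k=2  p_k/q_k = 279/16
k=4  a_k=1  p_k/q_k = 401/23
…
k=6  a_k=1  p_k/q_k = 1081/62
k=7  a_k=1  p_k/q_k = 1761/101
k=8  a_k=1  p_k/q_k = 2842/163
k=9  a_k=2  p_k/q_k = 7445/427
k=10  a_k=3  p_k/q_k = 25177/1444
k=11  a_k=2  p_k/q_k = 57799/3315
fundamental: x₁=57799, y₁=3315  (since 3340724401 − 304·10989225 = 1)
n=2: (57799,3315)∘(57799,3315) = (57799·57799+304·3315·3315, 57799·3315+3315·57799) = (6681448801,383207370)
n=3: (6681448801,383207370)∘(57799,3315) = (57799·6681448801+304·3315·383207370, 57799·383207370+3315·6681448801) = (772362118440199,44298005553945)
n=4: (772362118440199,44298005553945)∘(57799,3315) = (57799·772362118440199+304·3315·44298005553945, 57799·44298005553945+3315·772362118440199) = (89283516160768675201,5120760845641726740)
n=5: (89283516160768675201,5120760845641726740)∘(57799,3315) = (57799·89283516160768675201+304·3315·5120760845641726740, 57799·5120760845641726740+3315·89283516160768675201) = (10320995900380175197444999,591949712190194322136575)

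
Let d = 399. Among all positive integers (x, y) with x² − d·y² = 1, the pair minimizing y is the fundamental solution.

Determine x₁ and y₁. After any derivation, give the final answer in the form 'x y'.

20 1

√399 → a₀=19, period (1,38); ℓ=2 even so k=1
k=0  a_k=19  p_k/q_k = 19/1
k=1  a_k=1  p_k/q_k = 20/1
(x₁, y₁) = (20, 1);  20² − 399·1² = 1 ✓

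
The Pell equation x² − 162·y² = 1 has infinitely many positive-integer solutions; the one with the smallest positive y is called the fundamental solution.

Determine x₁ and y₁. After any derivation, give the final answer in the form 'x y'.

19601 1540

√162 → a₀=12, period (1,2,1,2,12,2,1,2,1,24); ℓ=10 even so k=9
a_0=12:  p_0=12·1+0=12,  q_0=12·0+1=1
a_1=1:  p_1=1·12+1=13,  q_1=1·1+0=1
a_2=2:  p_2=2·13+12=38,  q_2=2·1+1=3
a_3=1:  p_3=1·38+13=51,  q_3=1·3+1=4
…
a_5=12:  p_5=12·140+51=1731,  q_5=12·11+4=136
a_6=2:  p_6=2·1731+140=3602,  q_6=2·136+11=283
a_7=1:  p_7=1·3602+1731=5333,  q_7=1·283+136=419
a_8=2:  p_8=2·5333+3602=14268,  q_8=2·419+283=1121
a_9=1:  p_9=1·14268+5333=19601,  q_9=1·1121+419=1540
→ (19601, 1540).  Check: 19601²=384199201, 162·1540²=384199200, difference 1.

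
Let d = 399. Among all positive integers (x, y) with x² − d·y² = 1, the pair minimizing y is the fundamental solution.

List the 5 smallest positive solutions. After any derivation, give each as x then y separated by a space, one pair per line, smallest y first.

√399 = [19; 1,38, …], period ℓ=2 (even) → k=1
i=0: a=19 ⇒ p=19, q=1
i=1: a=1 ⇒ p=20, q=1
→ (20, 1).  Check: 20²=400, 399·1²=399, difference 1.
k=2:  x_2 = 20·20+399·1·1 = 799,  y_2 = 20·1+1·20 = 40
k=3:  x_3 = 20·799+399·1·40 = 31940,  y_3 = 20·40+1·799 = 1599
k=4:  x_4 = 20·31940+399·1·1599 = 1276801,  y_4 = 20·1599+1·31940 = 63920
k=5:  x_5 = 20·1276801+399·1·63920 = 51040100,  y_5 = 20·63920+1·1276801 = 2555201

20 1
799 40
31940 1599
1276801 63920
51040100 2555201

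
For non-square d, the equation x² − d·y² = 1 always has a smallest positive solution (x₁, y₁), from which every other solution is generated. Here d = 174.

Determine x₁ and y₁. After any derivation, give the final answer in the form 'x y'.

d=174: √d = [13; 5,4,5,26] (ℓ=4, even), read p_3/q_3
step 0: (13, 1)  from 13·(1,0) + (0,1)
step 1: (66, 5)  from 5·(13,1) + (1,0)
step 2: (277, 21)  from 4·(66,5) + (13,1)
step 3: (1451, 110)  from 5·(277,21) + (66,5)
→ (1451, 110).  Check: 1451²=2105401, 174·110²=2105400, difference 1.

1451 110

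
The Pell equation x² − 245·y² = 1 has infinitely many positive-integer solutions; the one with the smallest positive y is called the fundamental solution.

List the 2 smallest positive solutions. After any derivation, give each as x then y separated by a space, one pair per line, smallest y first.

[15; 1,1,1,7,6,7,1,1,1,30] for √245; ℓ=10 ⇒ convergent index 9
step 0: (15, 1)  from 15·(1,0) + (0,1)
step 1: (16, 1)  from 1·(15,1) + (1,0)
step 2: (31, 2)  from 1·(16,1) + (15,1)
step 3: (47, 3)  from 1·(31,2) + (16,1)
…
step 5: (2207, 141)  from 6·(360,23) + (47,3)
…
step 8: (33825, 2161)  from 1·(18016,1151) + (15809,1010)
step 9: (51841, 3312)  from 1·(33825,2161) + (18016,1151)
→ (51841, 3312).  Check: 51841²=2687489281, 245·3312²=2687489280, difference 1.
k=2:  x_2 = 51841·51841+245·3312·3312 = 5374978561,  y_2 = 51841·3312+3312·51841 = 343394784

51841 3312
5374978561 343394784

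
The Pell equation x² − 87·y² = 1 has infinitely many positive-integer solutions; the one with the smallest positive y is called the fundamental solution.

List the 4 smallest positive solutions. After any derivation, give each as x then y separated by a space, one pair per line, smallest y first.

√87 → a₀=9, period (3,18); ℓ=2 even so k=1
k=0  a_k=9  p_k/q_k = 9/1
k=1  a_k=3  p_k/q_k = 28/3
(x₁, y₁) = (28, 3);  28² − 87·3² = 1 ✓
(x_2, y_2) = (28·28 + 87·3·3, 28·3 + 3·28) = (1567, 168)
(x_3, y_3) = (28·1567 + 87·3·168, 28·168 + 3·1567) = (87724, 9405)
(x_4, y_4) = (28·87724 + 87·3·9405, 28·9405 + 3·87724) = (4910977, 526512)

28 3
1567 168
87724 9405
4910977 526512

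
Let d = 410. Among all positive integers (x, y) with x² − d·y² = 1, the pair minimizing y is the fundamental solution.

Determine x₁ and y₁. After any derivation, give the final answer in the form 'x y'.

81 4

√410 = [20; 4,40, …], period ℓ=2 (even) → k=1
a_0=20:  p_0=20·1+0=20,  q_0=20·0+1=1
a_1=4:  p_1=4·20+1=81,  q_1=4·1+0=4
→ (81, 4).  Check: 81²=6561, 410·4²=6560, difference 1.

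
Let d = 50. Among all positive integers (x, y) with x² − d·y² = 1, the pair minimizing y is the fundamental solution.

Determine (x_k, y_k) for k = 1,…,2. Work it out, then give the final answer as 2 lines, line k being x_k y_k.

√50 → a₀=7, period (14); ℓ=1 odd so k=1
step 0: (7, 1)  from 7·(1,0) + (0,1)
step 1: (99, 14)  from 14·(7,1) + (1,0)
→ (99, 14).  Check: 99²=9801, 50·14²=9800, difference 1.
(x_2, y_2) = (99·99 + 50·14·14, 99·14 + 14·99) = (19601, 2772)

99 14
19601 2772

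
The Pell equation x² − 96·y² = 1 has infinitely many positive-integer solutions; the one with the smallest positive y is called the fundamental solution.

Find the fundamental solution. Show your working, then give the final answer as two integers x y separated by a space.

√96 → a₀=9, period (1,3,1,18); ℓ=4 even so k=3
k=0  a_k=9  p_k/q_k = 9/1
…
k=2  a_k=3  p_k/q_k = 39/4
k=3  a_k=1  p_k/q_k = 49/5
fundamental: x₁=49, y₁=5  (since 2401 − 96·25 = 1)

49 5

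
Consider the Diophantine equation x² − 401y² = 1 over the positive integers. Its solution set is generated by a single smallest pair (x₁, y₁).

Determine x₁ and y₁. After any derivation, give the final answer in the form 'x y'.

√401 = [20; 40, …], period ℓ=1 (odd) → k=1
i=0: a=20 ⇒ p=20, q=1
i=1: a=40 ⇒ p=801, q=40
(x₁, y₁) = (801, 40);  801² − 401·40² = 1 ✓

801 40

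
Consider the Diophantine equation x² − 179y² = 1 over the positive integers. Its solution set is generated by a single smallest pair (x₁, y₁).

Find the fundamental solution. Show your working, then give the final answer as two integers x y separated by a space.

√179 → a₀=13, period (2,1,1,1,3,…,1,2,26); ℓ=14 even so k=13
a_0=13:  p_0=13·1+0=13,  q_0=13·0+1=1
…
a_2=1:  p_2=1·27+13=40,  q_2=1·2+1=3
…
a_5=3:  p_5=3·107+67=388,  q_5=3·8+5=29
…
a_7=13:  p_7=13·2047+388=26999,  q_7=13·153+29=2018
a_8=5:  p_8=5·26999+2047=137042,  q_8=5·2018+153=10243
a_9=3:  p_9=3·137042+26999=438125,  q_9=3·10243+2018=32747
a_10=1:  p_10=1·438125+137042=575167,  q_10=1·32747+10243=42990
a_11=1:  p_11=1·575167+438125=1013292,  q_11=1·42990+32747=75737
a_12=1:  p_12=1·1013292+575167=1588459,  q_12=1·75737+42990=118727
a_13=2:  p_13=2·1588459+1013292=4190210,  q_13=2·118727+75737=313191
→ (4190210, 313191).  Check: 4190210²=17557859844100, 179·313191²=17557859844099, difference 1.

4190210 313191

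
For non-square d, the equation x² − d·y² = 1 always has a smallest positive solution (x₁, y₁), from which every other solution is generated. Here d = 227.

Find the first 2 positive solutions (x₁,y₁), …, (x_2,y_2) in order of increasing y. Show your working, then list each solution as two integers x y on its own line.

[15; 15,30] for √227; ℓ=2 ⇒ convergent index 1
step 0: (15, 1)  from 15·(1,0) + (0,1)
step 1: (226, 15)  from 15·(15,1) + (1,0)
fundamental: x₁=226, y₁=15  (since 51076 − 227·225 = 1)
(226+15√227)^2 = 102151 + 6780√227

226 15
102151 6780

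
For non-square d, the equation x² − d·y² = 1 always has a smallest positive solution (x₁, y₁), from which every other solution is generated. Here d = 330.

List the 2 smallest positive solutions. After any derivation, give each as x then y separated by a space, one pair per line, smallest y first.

d=330: √d = [18; 6,36] (ℓ=2, even), read p_1/q_1
i=0: a=18 ⇒ p=18, q=1
i=1: a=6 ⇒ p=109, q=6
fundamental: x₁=109, y₁=6  (since 11881 − 330·36 = 1)
k=2:  x_2 = 109·109+330·6·6 = 23761,  y_2 = 109·6+6·109 = 1308

109 6
23761 1308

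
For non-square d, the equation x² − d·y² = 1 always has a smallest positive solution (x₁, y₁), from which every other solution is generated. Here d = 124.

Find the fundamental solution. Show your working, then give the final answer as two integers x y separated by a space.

4620799 414960

√124 → a₀=11, period (7,2,1,1,1,…,2,7,22); ℓ=16 even so k=15
step 0: (11, 1)  from 11·(1,0) + (0,1)
…
step 2: (167, 15)  from 2·(78,7) + (11,1)
…
step 6: (2383, 214)  from 3·(657,59) + (412,37)
…
step 14: (626251, 56239)  from 2·(237042,21287) + (152167,13665)
step 15: (4620799, 414960)  from 7·(626251,56239) + (237042,21287)
→ (4620799, 414960).  Check: 4620799²=21351783398401, 124·414960²=21351783398400, difference 1.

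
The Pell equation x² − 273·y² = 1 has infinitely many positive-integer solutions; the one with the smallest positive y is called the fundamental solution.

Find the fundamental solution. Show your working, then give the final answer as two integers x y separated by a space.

d=273: √d = [16; 1,1,10,1,1,32] (ℓ=6, even), read p_5/q_5
a_0=16:  p_0=16·1+0=16,  q_0=16·0+1=1
a_1=1:  p_1=1·16+1=17,  q_1=1·1+0=1
a_2=1:  p_2=1·17+16=33,  q_2=1·1+1=2
a_3=10:  p_3=10·33+17=347,  q_3=10·2+1=21
a_4=1:  p_4=1·347+33=380,  q_4=1·21+2=23
a_5=1:  p_5=1·380+347=727,  q_5=1·23+21=44
fundamental: x₁=727, y₁=44  (since 528529 − 273·1936 = 1)

727 44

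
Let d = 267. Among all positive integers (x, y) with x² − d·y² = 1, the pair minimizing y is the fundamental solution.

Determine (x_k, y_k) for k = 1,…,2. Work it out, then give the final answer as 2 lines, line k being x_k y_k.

[16; 2,1,15,1,2,32] for √267; ℓ=6 ⇒ convergent index 5
a_0=16:  p_0=16·1+0=16,  q_0=16·0+1=1
a_1=2:  p_1=2·16+1=33,  q_1=2·1+0=2
a_2=1:  p_2=1·33+16=49,  q_2=1·2+1=3
…
a_4=1:  p_4=1·768+49=817,  q_4=1·47+3=50
a_5=2:  p_5=2·817+768=2402,  q_5=2·50+47=147
→ (2402, 147).  Check: 2402²=5769604, 267·147²=5769603, difference 1.
(x_2, y_2) = (2402·2402 + 267·147·147, 2402·147 + 147·2402) = (11539207, 706188)

2402 147
11539207 706188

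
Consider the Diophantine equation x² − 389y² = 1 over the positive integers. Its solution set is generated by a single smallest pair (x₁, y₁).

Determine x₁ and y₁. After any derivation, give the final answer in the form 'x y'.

3287049 166660

√389 → a₀=19, period (1,2,1,1,1,1,2,1,38); ℓ=9 odd so k=17
k=0  a_k=19  p_k/q_k = 19/1
…
k=2  a_k=2  p_k/q_k = 59/3
…
k=10  a_k=1  p_k/q_k = 50925/2582
…
k=13  a_k=1  p_k/q_k = 353911/17944
…
k=15  a_k=1  p_k/q_k = 910240/46151
k=16  a_k=2  p_k/q_k = 2376809/120509
k=17  a_k=1  p_k/q_k = 3287049/166660
fundamental: x₁=3287049, y₁=166660  (since 10804691128401 − 389·27775555600 = 1)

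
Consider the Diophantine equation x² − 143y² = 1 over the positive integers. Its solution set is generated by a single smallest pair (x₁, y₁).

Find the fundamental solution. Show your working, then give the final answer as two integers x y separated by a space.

√143 = [11; 1,22, …], period ℓ=2 (even) → k=1
k=0  a_k=11  p_k/q_k = 11/1
k=1  a_k=1  p_k/q_k = 12/1
→ (12, 1).  Check: 12²=144, 143·1²=143, difference 1.

12 1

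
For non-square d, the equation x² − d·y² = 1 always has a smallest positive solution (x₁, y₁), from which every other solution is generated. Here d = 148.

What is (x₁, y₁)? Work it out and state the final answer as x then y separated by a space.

73 6

√148 → a₀=12, period (6,24); ℓ=2 even so k=1
i=0: a=12 ⇒ p=12, q=1
i=1: a=6 ⇒ p=73, q=6
(x₁, y₁) = (73, 6);  73² − 148·6² = 1 ✓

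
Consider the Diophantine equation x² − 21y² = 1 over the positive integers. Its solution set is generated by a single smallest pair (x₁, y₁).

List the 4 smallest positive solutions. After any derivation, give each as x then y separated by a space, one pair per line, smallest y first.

55 12
6049 1320
665335 145188
73180801 15969360

[4; 1,1,2,1,1,8] for √21; ℓ=6 ⇒ convergent index 5
step 0: (4, 1)  from 4·(1,0) + (0,1)
…
step 3: (23, 5)  from 2·(9,2) + (5,1)
step 4: (32, 7)  from 1·(23,5) + (9,2)
step 5: (55, 12)  from 1·(32,7) + (23,5)
(x₁, y₁) = (55, 12);  55² − 21·12² = 1 ✓
(x_2, y_2) = (55·55 + 21·12·12, 55·12 + 12·55) = (6049, 1320)
(x_3, y_3) = (55·6049 + 21·12·1320, 55·1320 + 12·6049) = (665335, 145188)
(x_4, y_4) = (55·665335 + 21·12·145188, 55·145188 + 12·665335) = (73180801, 15969360)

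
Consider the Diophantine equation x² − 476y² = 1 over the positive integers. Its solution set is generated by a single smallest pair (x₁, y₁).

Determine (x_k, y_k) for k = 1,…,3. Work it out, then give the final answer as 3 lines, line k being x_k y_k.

28799 1320
1658764801 76029360
95541534979199 4379139075960

√476 = [21; 1,4,2,10,2,4,1,42, …], period ℓ=8 (even) → k=7
k=0  a_k=21  p_k/q_k = 21/1
k=1  a_k=1  p_k/q_k = 22/1
k=2  a_k=4  p_k/q_k = 109/5
k=3  a_k=2  p_k/q_k = 240/11
k=4  a_k=10  p_k/q_k = 2509/115
k=5  a_k=2  p_k/q_k = 5258/241
k=6  a_k=4  p_k/q_k = 23541/1079
k=7  a_k=1  p_k/q_k = 28799/1320
→ (28799, 1320).  Check: 28799²=829382401, 476·1320²=829382400, difference 1.
(x_2, y_2) = (28799·28799 + 476·1320·1320, 28799·1320 + 1320·28799) = (1658764801, 76029360)
(x_3, y_3) = (28799·1658764801 + 476·1320·76029360, 28799·76029360 + 1320·1658764801) = (95541534979199, 4379139075960)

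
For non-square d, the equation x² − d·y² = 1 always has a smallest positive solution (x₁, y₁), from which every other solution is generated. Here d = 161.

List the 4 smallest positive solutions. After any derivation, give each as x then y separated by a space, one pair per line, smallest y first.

11775 928
277301249 21854400
6530444402175 514671119072
153791965393920001 12120504832291200

d=161: √d = [12; 1,2,4,1,2,1,4,2,1,24] (ℓ=10, even), read p_9/q_9
i=0: a=12 ⇒ p=12, q=1
i=1: a=1 ⇒ p=13, q=1
…
i=4: a=1 ⇒ p=203, q=16
…
i=8: a=2 ⇒ p=8108, q=639
i=9: a=1 ⇒ p=11775, q=928
fundamental: x₁=11775, y₁=928  (since 138650625 − 161·861184 = 1)
(x_2, y_2) = (11775·11775 + 161·928·928, 11775·928 + 928·11775) = (277301249, 21854400)
(x_3, y_3) = (11775·277301249 + 161·928·21854400, 11775·21854400 + 928·277301249) = (6530444402175, 514671119072)
(x_4, y_4) = (11775·6530444402175 + 161·928·514671119072, 11775·514671119072 + 928·6530444402175) = (153791965393920001, 12120504832291200)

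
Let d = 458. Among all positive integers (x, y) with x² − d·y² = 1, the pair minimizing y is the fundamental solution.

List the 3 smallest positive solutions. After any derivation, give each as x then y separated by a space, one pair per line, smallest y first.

22899 1070
1048728401 49003860
48029663286099 2244278779210

d=458: √d = [21; 2,2,42] (ℓ=3, odd), read p_5/q_5
step 0: (21, 1)  from 21·(1,0) + (0,1)
…
step 3: (4537, 212)  from 42·(107,5) + (43,2)
step 4: (9181, 429)  from 2·(4537,212) + (107,5)
step 5: (22899, 1070)  from 2·(9181,429) + (4537,212)
fundamental: x₁=22899, y₁=1070  (since 524364201 − 458·1144900 = 1)
n=2: (22899,1070)∘(22899,1070) = (22899·22899+458·1070·1070, 22899·1070+1070·22899) = (1048728401,49003860)
n=3: (1048728401,49003860)∘(22899,1070) = (22899·1048728401+458·1070·49003860, 22899·49003860+1070·1048728401) = (48029663286099,2244278779210)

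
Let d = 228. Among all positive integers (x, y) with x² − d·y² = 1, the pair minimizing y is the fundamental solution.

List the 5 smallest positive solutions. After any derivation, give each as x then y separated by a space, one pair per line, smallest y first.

151 10
45601 3020
13771351 912030
4158902401 275430040
1255974753751 83178960050

d=228: √d = [15; 10,30] (ℓ=2, even), read p_1/q_1
a_0=15:  p_0=15·1+0=15,  q_0=15·0+1=1
a_1=10:  p_1=10·15+1=151,  q_1=10·1+0=10
(x₁, y₁) = (151, 10);  151² − 228·10² = 1 ✓
(x_2, y_2) = (151·151 + 228·10·10, 151·10 + 10·151) = (45601, 3020)
(x_3, y_3) = (151·45601 + 228·10·3020, 151·3020 + 10·45601) = (13771351, 912030)
(x_4, y_4) = (151·13771351 + 228·10·912030, 151·912030 + 10·13771351) = (4158902401, 275430040)
(x_5, y_5) = (151·4158902401 + 228·10·275430040, 151·275430040 + 10·4158902401) = (1255974753751, 83178960050)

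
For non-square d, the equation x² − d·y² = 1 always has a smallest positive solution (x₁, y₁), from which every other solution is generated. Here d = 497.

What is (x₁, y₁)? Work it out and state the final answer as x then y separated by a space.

d=497: √d = [22; 3,2,2,5,6,5,2,2,3,44] (ℓ=10, even), read p_9/q_9
a_0=22:  p_0=22·1+0=22,  q_0=22·0+1=1
…
a_3=2:  p_3=2·156+67=379,  q_3=2·7+3=17
…
a_8=2:  p_8=2·143637+65476=352750,  q_8=2·6443+2937=15823
a_9=3:  p_9=3·352750+143637=1201887,  q_9=3·15823+6443=53912
fundamental: x₁=1201887, y₁=53912  (since 1444532360769 − 497·2906503744 = 1)

1201887 53912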